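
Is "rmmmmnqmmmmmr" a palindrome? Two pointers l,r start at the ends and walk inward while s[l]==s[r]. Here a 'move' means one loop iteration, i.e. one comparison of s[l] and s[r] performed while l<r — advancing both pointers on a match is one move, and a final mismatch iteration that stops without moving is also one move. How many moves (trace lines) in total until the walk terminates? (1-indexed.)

6 moves

l=1 r=13: 'r'=='r', l++,r--
l=2 r=12: 'm'=='m', l++,r--
l=3 r=11: 'm'=='m', l++,r--
l=4 r=10: 'm'=='m', l++,r--
l=5 r=9: 'm'=='m', l++,r--
l=6 r=8: 'n'!='m', stop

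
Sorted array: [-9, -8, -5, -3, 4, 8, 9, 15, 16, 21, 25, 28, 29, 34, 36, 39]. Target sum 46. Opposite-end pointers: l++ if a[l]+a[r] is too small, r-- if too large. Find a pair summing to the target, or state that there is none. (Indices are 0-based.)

l=0 r=15: -9+39=30 <46, l++
l=1 r=15: -8+39=31 <46, l++
l=2 r=15: -5+39=34 <46, l++
l=3 r=15: -3+39=36 <46, l++
l=4 r=15: 4+39=43 <46, l++
l=5 r=15: 8+39=47 >46, r--
l=5 r=14: 8+36=44 <46, l++
l=6 r=14: 9+36=45 <46, l++
l=7 r=14: 15+36=51 >46, r--
l=7 r=13: 15+34=49 >46, r--
l=7 r=12: 15+29=44 <46, l++
l=8 r=12: 16+29=45 <46, l++
l=9 r=12: 21+29=50 >46, r--
l=9 r=11: 21+28=49 >46, r--
l=9 r=10: 21+25=46, found

(21, 25)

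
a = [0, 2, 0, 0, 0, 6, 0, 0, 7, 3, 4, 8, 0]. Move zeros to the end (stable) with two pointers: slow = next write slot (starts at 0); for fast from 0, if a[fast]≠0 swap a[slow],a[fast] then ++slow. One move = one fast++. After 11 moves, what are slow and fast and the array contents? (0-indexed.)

slow=5, fast=11, a=[2, 6, 7, 3, 4, 0, 0, 0, 0, 0, 0, 8, 0]

(s=0,f=0) a[fast]=0 → fast++
(s=0,f=1) a[fast]=2≠0 swap→a[0]=2 → slow++,fast++
(s=1,f=2) a[fast]=0 → fast++
(s=1,f=3) a[fast]=0 → fast++
(s=1,f=4) a[fast]=0 → fast++
(s=1,f=5) a[fast]=6≠0 swap→a[1]=6 → slow++,fast++
(s=2,f=6) a[fast]=0 → fast++
(s=2,f=7) a[fast]=0 → fast++
(s=2,f=8) a[fast]=7≠0 swap→a[2]=7 → slow++,fast++
(s=3,f=9) a[fast]=3≠0 swap→a[3]=3 → slow++,fast++
(s=4,f=10) a[fast]=4≠0 swap→a[4]=4 → slow++,fast++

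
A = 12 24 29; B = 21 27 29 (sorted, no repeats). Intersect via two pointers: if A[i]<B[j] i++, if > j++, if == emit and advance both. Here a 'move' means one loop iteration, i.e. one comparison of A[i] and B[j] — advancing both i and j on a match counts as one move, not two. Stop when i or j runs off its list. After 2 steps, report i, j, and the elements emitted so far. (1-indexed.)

i=2, j=2, emitted=[]

[i=1,j=1] 12<21 → i++
[i=2,j=1] 24>21 → j++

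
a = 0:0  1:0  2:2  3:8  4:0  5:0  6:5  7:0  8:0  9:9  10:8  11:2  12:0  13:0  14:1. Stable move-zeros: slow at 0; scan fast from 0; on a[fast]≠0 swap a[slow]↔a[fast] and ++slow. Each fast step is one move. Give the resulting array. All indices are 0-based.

(s=0,f=0) a[fast]=0 → fast++
(s=0,f=1) a[fast]=0 → fast++
(s=0,f=2) a[fast]=2≠0 swap→a[0]=2 → slow++,fast++
(s=1,f=3) a[fast]=8≠0 swap→a[1]=8 → slow++,fast++
(s=2,f=4) a[fast]=0 → fast++
(s=2,f=5) a[fast]=0 → fast++
(s=2,f=6) a[fast]=5≠0 swap→a[2]=5 → slow++,fast++
(s=3,f=7) a[fast]=0 → fast++
(s=3,f=8) a[fast]=0 → fast++
(s=3,f=9) a[fast]=9≠0 swap→a[3]=9 → slow++,fast++
(s=4,f=10) a[fast]=8≠0 swap→a[4]=8 → slow++,fast++
(s=5,f=11) a[fast]=2≠0 swap→a[5]=2 → slow++,fast++
(s=6,f=12) a[fast]=0 → fast++
(s=6,f=13) a[fast]=0 → fast++
(s=6,f=14) a[fast]=1≠0 swap→a[6]=1 → slow++,fast++

[2, 8, 5, 9, 8, 2, 1, 0, 0, 0, 0, 0, 0, 0, 0]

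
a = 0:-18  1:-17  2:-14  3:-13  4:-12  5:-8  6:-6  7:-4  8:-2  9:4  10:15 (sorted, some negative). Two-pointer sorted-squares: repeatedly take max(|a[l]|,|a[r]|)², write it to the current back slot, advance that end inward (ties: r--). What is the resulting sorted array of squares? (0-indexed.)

[0,10] |-18|>|15| out[10]=324 → l++
[1,10] |-17|>|15| out[9]=289 → l++
[2,10] |-14|<=|15| out[8]=225 → r--
[2,9] |-14|>|4| out[7]=196 → l++
[3,9] |-13|>|4| out[6]=169 → l++
[4,9] |-12|>|4| out[5]=144 → l++
[5,9] |-8|>|4| out[4]=64 → l++
[6,9] |-6|>|4| out[3]=36 → l++
[7,9] |-4|<=|4| out[2]=16 → r--
[7,8] |-4|>|-2| out[1]=16 → l++
[8,8] |-2|<=|-2| out[0]=4 → r--

[4, 16, 16, 36, 64, 144, 169, 196, 225, 289, 324]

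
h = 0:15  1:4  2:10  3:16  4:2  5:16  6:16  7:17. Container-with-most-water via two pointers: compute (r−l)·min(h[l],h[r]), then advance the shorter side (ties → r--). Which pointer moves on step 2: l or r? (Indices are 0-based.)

l

l=0 r=7: min(15,17)*7=105 best=105 *, l++
l=1 r=7: min(4,17)*6=24 best=105, l++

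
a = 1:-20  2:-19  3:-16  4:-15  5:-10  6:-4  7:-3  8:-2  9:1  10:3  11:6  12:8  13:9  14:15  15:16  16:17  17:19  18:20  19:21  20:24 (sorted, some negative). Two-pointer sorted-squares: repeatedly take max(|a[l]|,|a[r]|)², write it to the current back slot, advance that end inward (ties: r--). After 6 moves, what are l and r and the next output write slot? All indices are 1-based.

l=3, r=16, next write slot=14

[1,20] |-20|<=|24| out[20]=576 → r--
[1,19] |-20|<=|21| out[19]=441 → r--
[1,18] |-20|<=|20| out[18]=400 → r--
[1,17] |-20|>|19| out[17]=400 → l++
[2,17] |-19|<=|19| out[16]=361 → r--
[2,16] |-19|>|17| out[15]=361 → l++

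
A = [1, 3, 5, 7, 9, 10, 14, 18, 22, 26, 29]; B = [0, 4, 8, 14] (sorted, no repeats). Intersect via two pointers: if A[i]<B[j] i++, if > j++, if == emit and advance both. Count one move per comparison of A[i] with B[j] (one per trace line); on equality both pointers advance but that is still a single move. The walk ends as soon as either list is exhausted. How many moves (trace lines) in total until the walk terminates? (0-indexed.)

10 moves

i=0 j=0: 1>0, j++
i=0 j=1: 1<4, i++
i=1 j=1: 3<4, i++
i=2 j=1: 5>4, j++
i=2 j=2: 5<8, i++
i=3 j=2: 7<8, i++
i=4 j=2: 9>8, j++
i=4 j=3: 9<14, i++
i=5 j=3: 10<14, i++
i=6 j=3: 14==14 emit, i++,j++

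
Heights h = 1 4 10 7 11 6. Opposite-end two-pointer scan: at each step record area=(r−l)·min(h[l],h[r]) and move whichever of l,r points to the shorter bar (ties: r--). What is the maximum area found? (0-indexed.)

[0,5] min(1,6)*5=5 best=5 * → l++
[1,5] min(4,6)*4=16 best=16 * → l++
[2,5] min(10,6)*3=18 best=18 * → r--
[2,4] min(10,11)*2=20 best=20 * → l++
[3,4] min(7,11)*1=7 best=20 → l++

max area = 20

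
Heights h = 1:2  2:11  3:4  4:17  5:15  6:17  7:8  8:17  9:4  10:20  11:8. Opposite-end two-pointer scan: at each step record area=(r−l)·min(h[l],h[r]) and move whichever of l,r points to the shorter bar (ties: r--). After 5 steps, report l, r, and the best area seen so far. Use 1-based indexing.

l=5, r=10, best area=102

l=1 r=11: min(2,8)*10=20 best=20 *, l++
l=2 r=11: min(11,8)*9=72 best=72 *, r--
l=2 r=10: min(11,20)*8=88 best=88 *, l++
l=3 r=10: min(4,20)*7=28 best=88, l++
l=4 r=10: min(17,20)*6=102 best=102 *, l++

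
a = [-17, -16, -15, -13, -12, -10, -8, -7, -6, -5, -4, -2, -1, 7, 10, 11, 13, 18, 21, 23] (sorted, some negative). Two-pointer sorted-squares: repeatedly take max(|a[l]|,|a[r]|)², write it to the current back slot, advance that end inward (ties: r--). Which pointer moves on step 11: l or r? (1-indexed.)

r

[1,20] |-17|<=|23| out[20]=529 → r--
[1,19] |-17|<=|21| out[19]=441 → r--
[1,18] |-17|<=|18| out[18]=324 → r--
[1,17] |-17|>|13| out[17]=289 → l++
[2,17] |-16|>|13| out[16]=256 → l++
[3,17] |-15|>|13| out[15]=225 → l++
[4,17] |-13|<=|13| out[14]=169 → r--
[4,16] |-13|>|11| out[13]=169 → l++
[5,16] |-12|>|11| out[12]=144 → l++
[6,16] |-10|<=|11| out[11]=121 → r--
[6,15] |-10|<=|10| out[10]=100 → r--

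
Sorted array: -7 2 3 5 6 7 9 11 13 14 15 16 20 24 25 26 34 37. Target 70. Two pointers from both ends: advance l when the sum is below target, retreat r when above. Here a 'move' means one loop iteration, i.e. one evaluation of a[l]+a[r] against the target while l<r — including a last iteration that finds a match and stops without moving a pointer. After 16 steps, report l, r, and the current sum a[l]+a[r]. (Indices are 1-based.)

l=17, r=18, sum=71

[1,18] -7+37=30 <70 → l++
[2,18] 2+37=39 <70 → l++
[3,18] 3+37=40 <70 → l++
[4,18] 5+37=42 <70 → l++
[5,18] 6+37=43 <70 → l++
[6,18] 7+37=44 <70 → l++
[7,18] 9+37=46 <70 → l++
[8,18] 11+37=48 <70 → l++
[9,18] 13+37=50 <70 → l++
[10,18] 14+37=51 <70 → l++
[11,18] 15+37=52 <70 → l++
[12,18] 16+37=53 <70 → l++
[13,18] 20+37=57 <70 → l++
[14,18] 24+37=61 <70 → l++
[15,18] 25+37=62 <70 → l++
[16,18] 26+37=63 <70 → l++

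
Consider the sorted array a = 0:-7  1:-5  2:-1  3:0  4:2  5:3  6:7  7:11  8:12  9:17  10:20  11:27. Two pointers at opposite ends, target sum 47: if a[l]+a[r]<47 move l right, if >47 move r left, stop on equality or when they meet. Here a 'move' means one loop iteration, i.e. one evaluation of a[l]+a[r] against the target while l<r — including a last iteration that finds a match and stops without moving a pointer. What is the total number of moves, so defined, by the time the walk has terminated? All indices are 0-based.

[0,11] -7+27=20 <47 → l++
[1,11] -5+27=22 <47 → l++
[2,11] -1+27=26 <47 → l++
[3,11] 0+27=27 <47 → l++
[4,11] 2+27=29 <47 → l++
[5,11] 3+27=30 <47 → l++
[6,11] 7+27=34 <47 → l++
[7,11] 11+27=38 <47 → l++
[8,11] 12+27=39 <47 → l++
[9,11] 17+27=44 <47 → l++
[10,11] 20+27=47 → found

11 moves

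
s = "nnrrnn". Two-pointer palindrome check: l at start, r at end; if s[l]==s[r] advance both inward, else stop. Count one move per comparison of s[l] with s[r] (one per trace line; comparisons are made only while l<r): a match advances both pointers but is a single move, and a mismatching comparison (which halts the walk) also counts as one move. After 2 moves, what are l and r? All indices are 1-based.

l=3, r=4

[1,6] 'n'=='n' → l++,r--
[2,5] 'n'=='n' → l++,r--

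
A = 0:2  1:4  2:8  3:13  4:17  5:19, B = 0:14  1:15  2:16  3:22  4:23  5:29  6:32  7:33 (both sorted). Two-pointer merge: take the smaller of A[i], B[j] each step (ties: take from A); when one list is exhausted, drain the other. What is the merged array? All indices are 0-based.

i=0 j=0: A[i]=2<=B[j]=14 take 2, i++
i=1 j=0: A[i]=4<=B[j]=14 take 4, i++
i=2 j=0: A[i]=8<=B[j]=14 take 8, i++
i=3 j=0: A[i]=13<=B[j]=14 take 13, i++
i=4 j=0: A[i]=17>B[j]=14 take 14, j++
i=4 j=1: A[i]=17>B[j]=15 take 15, j++
i=4 j=2: A[i]=17>B[j]=16 take 16, j++
i=4 j=3: A[i]=17<=B[j]=22 take 17, i++
i=5 j=3: A[i]=19<=B[j]=22 take 19, i++
i=6 j=3: A done, take B[j]=22, j++
i=6 j=4: A done, take B[j]=23, j++
i=6 j=5: A done, take B[j]=29, j++
i=6 j=6: A done, take B[j]=32, j++
i=6 j=7: A done, take B[j]=33, j++

[2, 4, 8, 13, 14, 15, 16, 17, 19, 22, 23, 29, 32, 33]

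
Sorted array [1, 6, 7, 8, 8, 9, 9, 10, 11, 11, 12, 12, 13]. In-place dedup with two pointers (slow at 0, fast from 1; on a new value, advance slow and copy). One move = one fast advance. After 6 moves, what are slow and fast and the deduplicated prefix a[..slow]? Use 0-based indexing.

slow=4, fast=7, prefix=[1, 6, 7, 8, 9]

slow=0 fast=1: a[fast]=6≠a[slow]=1 write a[1]=6, slow++,fast++
slow=1 fast=2: a[fast]=7≠a[slow]=6 write a[2]=7, slow++,fast++
slow=2 fast=3: a[fast]=8≠a[slow]=7 write a[3]=8, slow++,fast++
slow=3 fast=4: a[fast]=8=a[slow] dup, fast++
slow=3 fast=5: a[fast]=9≠a[slow]=8 write a[4]=9, slow++,fast++
slow=4 fast=6: a[fast]=9=a[slow] dup, fast++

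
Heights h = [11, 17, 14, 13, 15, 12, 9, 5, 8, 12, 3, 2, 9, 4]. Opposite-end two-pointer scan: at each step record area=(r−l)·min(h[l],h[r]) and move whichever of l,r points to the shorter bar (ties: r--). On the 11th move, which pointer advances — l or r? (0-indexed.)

r

[0,13] min(11,4)*13=52 best=52 * → r--
[0,12] min(11,9)*12=108 best=108 * → r--
[0,11] min(11,2)*11=22 best=108 → r--
[0,10] min(11,3)*10=30 best=108 → r--
[0,9] min(11,12)*9=99 best=108 → l++
[1,9] min(17,12)*8=96 best=108 → r--
[1,8] min(17,8)*7=56 best=108 → r--
[1,7] min(17,5)*6=30 best=108 → r--
[1,6] min(17,9)*5=45 best=108 → r--
[1,5] min(17,12)*4=48 best=108 → r--
[1,4] min(17,15)*3=45 best=108 → r--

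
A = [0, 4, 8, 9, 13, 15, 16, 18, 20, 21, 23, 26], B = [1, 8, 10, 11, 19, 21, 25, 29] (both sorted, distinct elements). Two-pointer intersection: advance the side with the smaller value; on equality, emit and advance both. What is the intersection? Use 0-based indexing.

i=0 j=0: 0<1, i++
i=1 j=0: 4>1, j++
i=1 j=1: 4<8, i++
i=2 j=1: 8==8 emit, i++,j++
i=3 j=2: 9<10, i++
i=4 j=2: 13>10, j++
i=4 j=3: 13>11, j++
i=4 j=4: 13<19, i++
i=5 j=4: 15<19, i++
i=6 j=4: 16<19, i++
i=7 j=4: 18<19, i++
i=8 j=4: 20>19, j++
i=8 j=5: 20<21, i++
i=9 j=5: 21==21 emit, i++,j++
i=10 j=6: 23<25, i++
i=11 j=6: 26>25, j++
i=11 j=7: 26<29, i++

intersection = [8, 21]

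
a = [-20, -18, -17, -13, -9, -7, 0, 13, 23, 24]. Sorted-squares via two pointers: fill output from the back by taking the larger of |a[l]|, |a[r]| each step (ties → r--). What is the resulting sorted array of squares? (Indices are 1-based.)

[0, 49, 81, 169, 169, 289, 324, 400, 529, 576]

l=1 r=10: |-20|<=|24| out[10]=576, r--
l=1 r=9: |-20|<=|23| out[9]=529, r--
l=1 r=8: |-20|>|13| out[8]=400, l++
l=2 r=8: |-18|>|13| out[7]=324, l++
l=3 r=8: |-17|>|13| out[6]=289, l++
l=4 r=8: |-13|<=|13| out[5]=169, r--
l=4 r=7: |-13|>|0| out[4]=169, l++
l=5 r=7: |-9|>|0| out[3]=81, l++
l=6 r=7: |-7|>|0| out[2]=49, l++
l=7 r=7: |0|<=|0| out[1]=0, r--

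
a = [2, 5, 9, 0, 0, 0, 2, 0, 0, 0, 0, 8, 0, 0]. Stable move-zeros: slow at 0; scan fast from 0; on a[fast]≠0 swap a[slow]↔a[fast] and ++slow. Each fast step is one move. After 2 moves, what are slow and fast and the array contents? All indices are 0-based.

slow=0 fast=0: a[fast]=2≠0 swap→a[0]=2, slow++,fast++
slow=1 fast=1: a[fast]=5≠0 swap→a[1]=5, slow++,fast++

slow=2, fast=2, a=[2, 5, 9, 0, 0, 0, 2, 0, 0, 0, 0, 8, 0, 0]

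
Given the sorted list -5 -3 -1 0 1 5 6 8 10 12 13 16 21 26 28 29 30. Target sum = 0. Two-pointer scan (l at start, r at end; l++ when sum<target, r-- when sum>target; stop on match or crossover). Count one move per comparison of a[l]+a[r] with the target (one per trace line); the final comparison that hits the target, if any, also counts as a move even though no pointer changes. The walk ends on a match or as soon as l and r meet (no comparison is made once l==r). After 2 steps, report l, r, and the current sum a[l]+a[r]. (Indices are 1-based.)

l=1, r=15, sum=23

[1,17] -5+30=25 >0 → r--
[1,16] -5+29=24 >0 → r--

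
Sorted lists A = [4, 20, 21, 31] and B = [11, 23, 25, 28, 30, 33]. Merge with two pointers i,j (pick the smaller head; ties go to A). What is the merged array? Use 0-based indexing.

[4, 11, 20, 21, 23, 25, 28, 30, 31, 33]

i=0 j=0: A[i]=4<=B[j]=11 take 4, i++
i=1 j=0: A[i]=20>B[j]=11 take 11, j++
i=1 j=1: A[i]=20<=B[j]=23 take 20, i++
i=2 j=1: A[i]=21<=B[j]=23 take 21, i++
i=3 j=1: A[i]=31>B[j]=23 take 23, j++
i=3 j=2: A[i]=31>B[j]=25 take 25, j++
i=3 j=3: A[i]=31>B[j]=28 take 28, j++
i=3 j=4: A[i]=31>B[j]=30 take 30, j++
i=3 j=5: A[i]=31<=B[j]=33 take 31, i++
i=4 j=5: A done, take B[j]=33, j++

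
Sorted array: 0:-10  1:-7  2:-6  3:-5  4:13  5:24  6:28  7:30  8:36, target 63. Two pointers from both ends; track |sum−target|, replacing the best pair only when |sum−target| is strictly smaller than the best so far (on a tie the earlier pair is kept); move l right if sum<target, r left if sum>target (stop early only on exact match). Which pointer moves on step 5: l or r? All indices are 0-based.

l

[0,8] -10+36=26 d=37 * → l++
[1,8] -7+36=29 d=34 * → l++
[2,8] -6+36=30 d=33 * → l++
[3,8] -5+36=31 d=32 * → l++
[4,8] 13+36=49 d=14 * → l++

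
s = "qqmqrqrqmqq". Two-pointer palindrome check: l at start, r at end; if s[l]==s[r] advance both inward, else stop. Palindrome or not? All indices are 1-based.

palindrome

l=1 r=11: 'q'=='q', l++,r--
l=2 r=10: 'q'=='q', l++,r--
l=3 r=9: 'm'=='m', l++,r--
l=4 r=8: 'q'=='q', l++,r--
l=5 r=7: 'r'=='r', l++,r--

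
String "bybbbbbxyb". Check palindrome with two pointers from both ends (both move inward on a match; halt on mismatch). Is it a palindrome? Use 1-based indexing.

not a palindrome (mismatch at 3,8)

[1,10] 'b'=='b' → l++,r--
[2,9] 'y'=='y' → l++,r--
[3,8] 'b'!='x' → stop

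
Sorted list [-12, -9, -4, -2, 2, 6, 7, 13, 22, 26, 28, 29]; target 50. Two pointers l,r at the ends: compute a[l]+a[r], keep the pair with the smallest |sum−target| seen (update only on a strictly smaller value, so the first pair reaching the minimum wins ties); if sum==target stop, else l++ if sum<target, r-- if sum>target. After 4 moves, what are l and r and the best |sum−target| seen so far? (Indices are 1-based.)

l=5, r=12, best |Δ|=23

[1,12] -12+29=17 d=33 * → l++
[2,12] -9+29=20 d=30 * → l++
[3,12] -4+29=25 d=25 * → l++
[4,12] -2+29=27 d=23 * → l++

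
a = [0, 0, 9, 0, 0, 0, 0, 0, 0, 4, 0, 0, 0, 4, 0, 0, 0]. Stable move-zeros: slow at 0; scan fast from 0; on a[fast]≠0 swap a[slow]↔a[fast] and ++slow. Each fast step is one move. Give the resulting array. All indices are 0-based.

slow=0 fast=0: a[fast]=0, fast++
slow=0 fast=1: a[fast]=0, fast++
slow=0 fast=2: a[fast]=9≠0 swap→a[0]=9, slow++,fast++
slow=1 fast=3: a[fast]=0, fast++
slow=1 fast=4: a[fast]=0, fast++
slow=1 fast=5: a[fast]=0, fast++
slow=1 fast=6: a[fast]=0, fast++
slow=1 fast=7: a[fast]=0, fast++
slow=1 fast=8: a[fast]=0, fast++
slow=1 fast=9: a[fast]=4≠0 swap→a[1]=4, slow++,fast++
slow=2 fast=10: a[fast]=0, fast++
slow=2 fast=11: a[fast]=0, fast++
slow=2 fast=12: a[fast]=0, fast++
slow=2 fast=13: a[fast]=4≠0 swap→a[2]=4, slow++,fast++
slow=3 fast=14: a[fast]=0, fast++
slow=3 fast=15: a[fast]=0, fast++
slow=3 fast=16: a[fast]=0, fast++

[9, 4, 4, 0, 0, 0, 0, 0, 0, 0, 0, 0, 0, 0, 0, 0, 0]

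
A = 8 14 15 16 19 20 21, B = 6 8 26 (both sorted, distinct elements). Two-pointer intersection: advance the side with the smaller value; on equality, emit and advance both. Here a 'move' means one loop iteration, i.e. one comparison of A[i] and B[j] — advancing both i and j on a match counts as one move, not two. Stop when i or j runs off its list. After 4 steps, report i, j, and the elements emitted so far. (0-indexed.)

i=3, j=2, emitted=[8]

[i=0,j=0] 8>6 → j++
[i=0,j=1] 8==8 emit → i++,j++
[i=1,j=2] 14<26 → i++
[i=2,j=2] 15<26 → i++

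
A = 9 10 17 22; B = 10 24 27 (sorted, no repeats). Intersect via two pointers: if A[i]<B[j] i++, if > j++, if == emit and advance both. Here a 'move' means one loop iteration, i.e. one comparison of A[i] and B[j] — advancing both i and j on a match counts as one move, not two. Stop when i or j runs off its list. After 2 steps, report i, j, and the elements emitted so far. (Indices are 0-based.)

[i=0,j=0] 9<10 → i++
[i=1,j=0] 10==10 emit → i++,j++

i=2, j=1, emitted=[10]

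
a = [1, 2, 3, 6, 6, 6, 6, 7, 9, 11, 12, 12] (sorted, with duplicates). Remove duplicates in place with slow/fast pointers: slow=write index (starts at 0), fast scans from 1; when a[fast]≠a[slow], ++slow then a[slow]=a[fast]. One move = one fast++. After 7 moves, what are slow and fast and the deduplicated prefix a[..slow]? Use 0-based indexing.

slow=0 fast=1: a[fast]=2≠a[slow]=1 write a[1]=2, slow++,fast++
slow=1 fast=2: a[fast]=3≠a[slow]=2 write a[2]=3, slow++,fast++
slow=2 fast=3: a[fast]=6≠a[slow]=3 write a[3]=6, slow++,fast++
slow=3 fast=4: a[fast]=6=a[slow] dup, fast++
slow=3 fast=5: a[fast]=6=a[slow] dup, fast++
slow=3 fast=6: a[fast]=6=a[slow] dup, fast++
slow=3 fast=7: a[fast]=7≠a[slow]=6 write a[4]=7, slow++,fast++

slow=4, fast=8, prefix=[1, 2, 3, 6, 7]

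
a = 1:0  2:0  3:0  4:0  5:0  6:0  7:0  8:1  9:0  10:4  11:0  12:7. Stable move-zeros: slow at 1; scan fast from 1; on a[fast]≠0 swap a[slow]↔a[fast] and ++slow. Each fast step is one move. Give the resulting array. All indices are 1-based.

slow=1 fast=1: a[fast]=0, fast++
slow=1 fast=2: a[fast]=0, fast++
slow=1 fast=3: a[fast]=0, fast++
slow=1 fast=4: a[fast]=0, fast++
slow=1 fast=5: a[fast]=0, fast++
slow=1 fast=6: a[fast]=0, fast++
slow=1 fast=7: a[fast]=0, fast++
slow=1 fast=8: a[fast]=1≠0 swap→a[1]=1, slow++,fast++
slow=2 fast=9: a[fast]=0, fast++
slow=2 fast=10: a[fast]=4≠0 swap→a[2]=4, slow++,fast++
slow=3 fast=11: a[fast]=0, fast++
slow=3 fast=12: a[fast]=7≠0 swap→a[3]=7, slow++,fast++

[1, 4, 7, 0, 0, 0, 0, 0, 0, 0, 0, 0]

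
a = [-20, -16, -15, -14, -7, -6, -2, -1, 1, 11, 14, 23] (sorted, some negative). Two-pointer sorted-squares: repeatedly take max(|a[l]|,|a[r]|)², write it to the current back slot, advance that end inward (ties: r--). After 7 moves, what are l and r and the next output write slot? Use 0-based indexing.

l=0 r=11: |-20|<=|23| out[11]=529, r--
l=0 r=10: |-20|>|14| out[10]=400, l++
l=1 r=10: |-16|>|14| out[9]=256, l++
l=2 r=10: |-15|>|14| out[8]=225, l++
l=3 r=10: |-14|<=|14| out[7]=196, r--
l=3 r=9: |-14|>|11| out[6]=196, l++
l=4 r=9: |-7|<=|11| out[5]=121, r--

l=4, r=8, next write slot=4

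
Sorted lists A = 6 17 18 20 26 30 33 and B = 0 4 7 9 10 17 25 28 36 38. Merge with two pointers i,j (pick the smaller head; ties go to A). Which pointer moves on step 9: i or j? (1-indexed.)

[i=1,j=1] A[i]=6>B[j]=0 take 0 → j++
[i=1,j=2] A[i]=6>B[j]=4 take 4 → j++
[i=1,j=3] A[i]=6<=B[j]=7 take 6 → i++
[i=2,j=3] A[i]=17>B[j]=7 take 7 → j++
[i=2,j=4] A[i]=17>B[j]=9 take 9 → j++
[i=2,j=5] A[i]=17>B[j]=10 take 10 → j++
[i=2,j=6] A[i]=17<=B[j]=17 take 17 → i++
[i=3,j=6] A[i]=18>B[j]=17 take 17 → j++
[i=3,j=7] A[i]=18<=B[j]=25 take 18 → i++

i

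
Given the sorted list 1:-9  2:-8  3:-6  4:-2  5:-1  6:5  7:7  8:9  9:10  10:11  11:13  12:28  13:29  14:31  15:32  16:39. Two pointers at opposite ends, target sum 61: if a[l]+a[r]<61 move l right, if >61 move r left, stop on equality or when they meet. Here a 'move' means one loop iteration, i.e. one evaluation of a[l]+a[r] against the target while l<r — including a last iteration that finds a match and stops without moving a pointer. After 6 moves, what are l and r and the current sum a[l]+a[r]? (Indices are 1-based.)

l=7, r=16, sum=46

[1,16] -9+39=30 <61 → l++
[2,16] -8+39=31 <61 → l++
[3,16] -6+39=33 <61 → l++
[4,16] -2+39=37 <61 → l++
[5,16] -1+39=38 <61 → l++
[6,16] 5+39=44 <61 → l++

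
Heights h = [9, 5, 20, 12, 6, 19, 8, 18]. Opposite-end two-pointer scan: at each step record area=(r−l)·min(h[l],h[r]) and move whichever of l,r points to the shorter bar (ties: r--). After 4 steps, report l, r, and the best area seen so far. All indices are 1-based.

l=3, r=6, best area=90

l=1 r=8: min(9,18)*7=63 best=63 *, l++
l=2 r=8: min(5,18)*6=30 best=63, l++
l=3 r=8: min(20,18)*5=90 best=90 *, r--
l=3 r=7: min(20,8)*4=32 best=90, r--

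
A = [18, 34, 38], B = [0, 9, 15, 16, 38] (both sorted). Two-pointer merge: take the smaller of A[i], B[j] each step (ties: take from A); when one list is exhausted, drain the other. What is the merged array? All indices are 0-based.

[0, 9, 15, 16, 18, 34, 38, 38]

i=0 j=0: A[i]=18>B[j]=0 take 0, j++
i=0 j=1: A[i]=18>B[j]=9 take 9, j++
i=0 j=2: A[i]=18>B[j]=15 take 15, j++
i=0 j=3: A[i]=18>B[j]=16 take 16, j++
i=0 j=4: A[i]=18<=B[j]=38 take 18, i++
i=1 j=4: A[i]=34<=B[j]=38 take 34, i++
i=2 j=4: A[i]=38<=B[j]=38 take 38, i++
i=3 j=4: A done, take B[j]=38, j++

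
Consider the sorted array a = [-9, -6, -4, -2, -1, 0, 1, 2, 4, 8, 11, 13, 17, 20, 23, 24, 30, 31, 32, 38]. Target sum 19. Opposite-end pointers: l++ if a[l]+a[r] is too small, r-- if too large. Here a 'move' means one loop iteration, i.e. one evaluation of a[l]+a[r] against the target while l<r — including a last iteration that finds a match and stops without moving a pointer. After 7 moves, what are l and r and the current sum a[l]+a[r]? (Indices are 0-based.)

[0,19] -9+38=29 >19 → r--
[0,18] -9+32=23 >19 → r--
[0,17] -9+31=22 >19 → r--
[0,16] -9+30=21 >19 → r--
[0,15] -9+24=15 <19 → l++
[1,15] -6+24=18 <19 → l++
[2,15] -4+24=20 >19 → r--

l=2, r=14, sum=19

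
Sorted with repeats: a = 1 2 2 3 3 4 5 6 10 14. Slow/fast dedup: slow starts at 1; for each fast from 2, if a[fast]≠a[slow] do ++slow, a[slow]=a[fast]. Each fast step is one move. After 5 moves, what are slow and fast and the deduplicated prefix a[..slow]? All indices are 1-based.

(s=1,f=2) a[fast]=2≠a[slow]=1 write a[2]=2 → slow++,fast++
(s=2,f=3) a[fast]=2=a[slow] dup → fast++
(s=2,f=4) a[fast]=3≠a[slow]=2 write a[3]=3 → slow++,fast++
(s=3,f=5) a[fast]=3=a[slow] dup → fast++
(s=3,f=6) a[fast]=4≠a[slow]=3 write a[4]=4 → slow++,fast++

slow=4, fast=7, prefix=[1, 2, 3, 4]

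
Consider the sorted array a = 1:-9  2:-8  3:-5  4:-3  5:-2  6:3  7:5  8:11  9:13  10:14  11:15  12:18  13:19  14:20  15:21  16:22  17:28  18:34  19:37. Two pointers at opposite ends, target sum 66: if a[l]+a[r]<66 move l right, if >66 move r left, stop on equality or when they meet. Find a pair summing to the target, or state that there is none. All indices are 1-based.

no pair

l=1 r=19: -9+37=28 <66, l++
l=2 r=19: -8+37=29 <66, l++
l=3 r=19: -5+37=32 <66, l++
l=4 r=19: -3+37=34 <66, l++
l=5 r=19: -2+37=35 <66, l++
l=6 r=19: 3+37=40 <66, l++
l=7 r=19: 5+37=42 <66, l++
l=8 r=19: 11+37=48 <66, l++
l=9 r=19: 13+37=50 <66, l++
l=10 r=19: 14+37=51 <66, l++
l=11 r=19: 15+37=52 <66, l++
l=12 r=19: 18+37=55 <66, l++
l=13 r=19: 19+37=56 <66, l++
l=14 r=19: 20+37=57 <66, l++
l=15 r=19: 21+37=58 <66, l++
l=16 r=19: 22+37=59 <66, l++
l=17 r=19: 28+37=65 <66, l++
l=18 r=19: 34+37=71 >66, r--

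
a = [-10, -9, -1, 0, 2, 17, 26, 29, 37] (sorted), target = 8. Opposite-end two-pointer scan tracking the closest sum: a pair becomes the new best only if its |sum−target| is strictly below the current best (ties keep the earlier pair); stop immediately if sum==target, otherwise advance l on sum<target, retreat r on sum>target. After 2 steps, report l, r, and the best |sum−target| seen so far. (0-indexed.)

l=0 r=8: -10+37=27 d=19 *, r--
l=0 r=7: -10+29=19 d=11 *, r--

l=0, r=6, best |Δ|=11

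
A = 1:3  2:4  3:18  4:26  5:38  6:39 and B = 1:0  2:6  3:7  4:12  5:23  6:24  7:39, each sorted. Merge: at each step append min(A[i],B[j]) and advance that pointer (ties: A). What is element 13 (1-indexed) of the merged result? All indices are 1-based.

merged[13] = 39

i=1 j=1: A[i]=3>B[j]=0 take 0, j++
i=1 j=2: A[i]=3<=B[j]=6 take 3, i++
i=2 j=2: A[i]=4<=B[j]=6 take 4, i++
i=3 j=2: A[i]=18>B[j]=6 take 6, j++
i=3 j=3: A[i]=18>B[j]=7 take 7, j++
i=3 j=4: A[i]=18>B[j]=12 take 12, j++
i=3 j=5: A[i]=18<=B[j]=23 take 18, i++
i=4 j=5: A[i]=26>B[j]=23 take 23, j++
i=4 j=6: A[i]=26>B[j]=24 take 24, j++
i=4 j=7: A[i]=26<=B[j]=39 take 26, i++
i=5 j=7: A[i]=38<=B[j]=39 take 38, i++
i=6 j=7: A[i]=39<=B[j]=39 take 39, i++
i=7 j=7: A done, take B[j]=39, j++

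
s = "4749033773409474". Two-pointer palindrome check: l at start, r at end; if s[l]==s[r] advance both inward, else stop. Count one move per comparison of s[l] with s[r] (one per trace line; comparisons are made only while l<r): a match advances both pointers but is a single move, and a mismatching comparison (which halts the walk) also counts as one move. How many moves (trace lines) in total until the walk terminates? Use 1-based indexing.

6 moves

l=1 r=16: '4'=='4', l++,r--
l=2 r=15: '7'=='7', l++,r--
l=3 r=14: '4'=='4', l++,r--
l=4 r=13: '9'=='9', l++,r--
l=5 r=12: '0'=='0', l++,r--
l=6 r=11: '3'!='4', stop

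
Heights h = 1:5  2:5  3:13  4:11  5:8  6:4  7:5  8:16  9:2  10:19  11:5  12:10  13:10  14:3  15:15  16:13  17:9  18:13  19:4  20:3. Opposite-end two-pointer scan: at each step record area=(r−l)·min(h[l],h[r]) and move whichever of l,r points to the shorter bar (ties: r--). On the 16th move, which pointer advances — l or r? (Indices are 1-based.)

l=1 r=20: min(5,3)*19=57 best=57 *, r--
l=1 r=19: min(5,4)*18=72 best=72 *, r--
l=1 r=18: min(5,13)*17=85 best=85 *, l++
l=2 r=18: min(5,13)*16=80 best=85, l++
l=3 r=18: min(13,13)*15=195 best=195 *, r--
l=3 r=17: min(13,9)*14=126 best=195, r--
l=3 r=16: min(13,13)*13=169 best=195, r--
l=3 r=15: min(13,15)*12=156 best=195, l++
l=4 r=15: min(11,15)*11=121 best=195, l++
l=5 r=15: min(8,15)*10=80 best=195, l++
l=6 r=15: min(4,15)*9=36 best=195, l++
l=7 r=15: min(5,15)*8=40 best=195, l++
l=8 r=15: min(16,15)*7=105 best=195, r--
l=8 r=14: min(16,3)*6=18 best=195, r--
l=8 r=13: min(16,10)*5=50 best=195, r--
l=8 r=12: min(16,10)*4=40 best=195, r--

r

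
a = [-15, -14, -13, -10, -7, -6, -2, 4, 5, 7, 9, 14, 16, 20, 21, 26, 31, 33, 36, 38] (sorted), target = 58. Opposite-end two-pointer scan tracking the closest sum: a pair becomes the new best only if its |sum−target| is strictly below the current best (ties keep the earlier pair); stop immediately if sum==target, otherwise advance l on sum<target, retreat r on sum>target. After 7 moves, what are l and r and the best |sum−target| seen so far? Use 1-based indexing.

l=8, r=20, best |Δ|=22

[1,20] -15+38=23 d=35 * → l++
[2,20] -14+38=24 d=34 * → l++
[3,20] -13+38=25 d=33 * → l++
[4,20] -10+38=28 d=30 * → l++
[5,20] -7+38=31 d=27 * → l++
[6,20] -6+38=32 d=26 * → l++
[7,20] -2+38=36 d=22 * → l++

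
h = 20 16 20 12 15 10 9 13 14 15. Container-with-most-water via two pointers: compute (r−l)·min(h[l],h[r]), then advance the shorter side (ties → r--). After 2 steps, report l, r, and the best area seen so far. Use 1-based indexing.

[1,10] min(20,15)*9=135 best=135 * → r--
[1,9] min(20,14)*8=112 best=135 → r--

l=1, r=8, best area=135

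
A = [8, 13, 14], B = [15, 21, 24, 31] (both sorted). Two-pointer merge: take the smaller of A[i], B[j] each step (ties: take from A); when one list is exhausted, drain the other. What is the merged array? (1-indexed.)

i=1 j=1: A[i]=8<=B[j]=15 take 8, i++
i=2 j=1: A[i]=13<=B[j]=15 take 13, i++
i=3 j=1: A[i]=14<=B[j]=15 take 14, i++
i=4 j=1: A done, take B[j]=15, j++
i=4 j=2: A done, take B[j]=21, j++
i=4 j=3: A done, take B[j]=24, j++
i=4 j=4: A done, take B[j]=31, j++

[8, 13, 14, 15, 21, 24, 31]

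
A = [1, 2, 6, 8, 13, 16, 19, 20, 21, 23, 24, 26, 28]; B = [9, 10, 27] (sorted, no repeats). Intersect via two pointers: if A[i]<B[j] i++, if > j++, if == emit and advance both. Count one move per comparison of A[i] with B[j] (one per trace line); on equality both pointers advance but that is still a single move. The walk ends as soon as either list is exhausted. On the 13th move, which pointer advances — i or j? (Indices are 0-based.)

[i=0,j=0] 1<9 → i++
[i=1,j=0] 2<9 → i++
[i=2,j=0] 6<9 → i++
[i=3,j=0] 8<9 → i++
[i=4,j=0] 13>9 → j++
[i=4,j=1] 13>10 → j++
[i=4,j=2] 13<27 → i++
[i=5,j=2] 16<27 → i++
[i=6,j=2] 19<27 → i++
[i=7,j=2] 20<27 → i++
[i=8,j=2] 21<27 → i++
[i=9,j=2] 23<27 → i++
[i=10,j=2] 24<27 → i++

i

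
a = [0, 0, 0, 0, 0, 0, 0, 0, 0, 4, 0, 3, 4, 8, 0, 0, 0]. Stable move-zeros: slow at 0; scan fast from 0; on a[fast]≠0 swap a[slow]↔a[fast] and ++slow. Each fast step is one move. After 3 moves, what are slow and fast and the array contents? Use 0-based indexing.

slow=0 fast=0: a[fast]=0, fast++
slow=0 fast=1: a[fast]=0, fast++
slow=0 fast=2: a[fast]=0, fast++

slow=0, fast=3, a=[0, 0, 0, 0, 0, 0, 0, 0, 0, 4, 0, 3, 4, 8, 0, 0, 0]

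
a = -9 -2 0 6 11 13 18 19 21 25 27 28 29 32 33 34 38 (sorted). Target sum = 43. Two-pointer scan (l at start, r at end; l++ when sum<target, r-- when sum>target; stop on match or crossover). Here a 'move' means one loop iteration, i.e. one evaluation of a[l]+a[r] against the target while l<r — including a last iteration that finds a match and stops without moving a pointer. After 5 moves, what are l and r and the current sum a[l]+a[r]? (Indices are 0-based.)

l=0 r=16: -9+38=29 <43, l++
l=1 r=16: -2+38=36 <43, l++
l=2 r=16: 0+38=38 <43, l++
l=3 r=16: 6+38=44 >43, r--
l=3 r=15: 6+34=40 <43, l++

l=4, r=15, sum=45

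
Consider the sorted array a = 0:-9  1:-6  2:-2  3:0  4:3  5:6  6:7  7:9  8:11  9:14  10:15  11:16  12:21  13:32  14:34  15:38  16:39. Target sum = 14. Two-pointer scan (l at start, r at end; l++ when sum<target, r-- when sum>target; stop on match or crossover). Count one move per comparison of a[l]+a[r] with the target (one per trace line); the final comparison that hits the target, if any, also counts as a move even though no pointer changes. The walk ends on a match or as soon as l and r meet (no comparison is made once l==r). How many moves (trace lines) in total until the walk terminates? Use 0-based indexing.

8 moves

[0,16] -9+39=30 >14 → r--
[0,15] -9+38=29 >14 → r--
[0,14] -9+34=25 >14 → r--
[0,13] -9+32=23 >14 → r--
[0,12] -9+21=12 <14 → l++
[1,12] -6+21=15 >14 → r--
[1,11] -6+16=10 <14 → l++
[2,11] -2+16=14 → found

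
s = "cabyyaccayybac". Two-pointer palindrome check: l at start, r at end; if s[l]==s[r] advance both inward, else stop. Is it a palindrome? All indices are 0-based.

palindrome

[0,13] 'c'=='c' → l++,r--
[1,12] 'a'=='a' → l++,r--
[2,11] 'b'=='b' → l++,r--
[3,10] 'y'=='y' → l++,r--
[4,9] 'y'=='y' → l++,r--
[5,8] 'a'=='a' → l++,r--
[6,7] 'c'=='c' → l++,r--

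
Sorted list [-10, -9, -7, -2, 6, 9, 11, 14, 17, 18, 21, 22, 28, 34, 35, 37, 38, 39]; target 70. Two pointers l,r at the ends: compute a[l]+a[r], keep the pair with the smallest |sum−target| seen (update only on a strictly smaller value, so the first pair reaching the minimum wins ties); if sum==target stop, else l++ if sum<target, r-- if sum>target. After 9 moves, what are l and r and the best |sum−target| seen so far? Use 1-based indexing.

l=1 r=18: -10+39=29 d=41 *, l++
l=2 r=18: -9+39=30 d=40 *, l++
l=3 r=18: -7+39=32 d=38 *, l++
l=4 r=18: -2+39=37 d=33 *, l++
l=5 r=18: 6+39=45 d=25 *, l++
l=6 r=18: 9+39=48 d=22 *, l++
l=7 r=18: 11+39=50 d=20 *, l++
l=8 r=18: 14+39=53 d=17 *, l++
l=9 r=18: 17+39=56 d=14 *, l++

l=10, r=18, best |Δ|=14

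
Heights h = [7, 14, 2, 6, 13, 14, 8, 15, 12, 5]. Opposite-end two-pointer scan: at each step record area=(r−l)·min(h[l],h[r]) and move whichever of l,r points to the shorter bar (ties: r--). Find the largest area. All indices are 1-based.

l=1 r=10: min(7,5)*9=45 best=45 *, r--
l=1 r=9: min(7,12)*8=56 best=56 *, l++
l=2 r=9: min(14,12)*7=84 best=84 *, r--
l=2 r=8: min(14,15)*6=84 best=84, l++
l=3 r=8: min(2,15)*5=10 best=84, l++
l=4 r=8: min(6,15)*4=24 best=84, l++
l=5 r=8: min(13,15)*3=39 best=84, l++
l=6 r=8: min(14,15)*2=28 best=84, l++
l=7 r=8: min(8,15)*1=8 best=84, l++

max area = 84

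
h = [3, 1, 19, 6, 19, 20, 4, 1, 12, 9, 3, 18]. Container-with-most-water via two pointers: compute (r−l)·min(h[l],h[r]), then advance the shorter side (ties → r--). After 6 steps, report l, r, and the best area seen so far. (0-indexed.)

l=0 r=11: min(3,18)*11=33 best=33 *, l++
l=1 r=11: min(1,18)*10=10 best=33, l++
l=2 r=11: min(19,18)*9=162 best=162 *, r--
l=2 r=10: min(19,3)*8=24 best=162, r--
l=2 r=9: min(19,9)*7=63 best=162, r--
l=2 r=8: min(19,12)*6=72 best=162, r--

l=2, r=7, best area=162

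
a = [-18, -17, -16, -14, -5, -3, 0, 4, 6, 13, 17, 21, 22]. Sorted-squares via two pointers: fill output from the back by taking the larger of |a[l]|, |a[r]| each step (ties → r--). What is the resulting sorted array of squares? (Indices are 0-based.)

l=0 r=12: |-18|<=|22| out[12]=484, r--
l=0 r=11: |-18|<=|21| out[11]=441, r--
l=0 r=10: |-18|>|17| out[10]=324, l++
l=1 r=10: |-17|<=|17| out[9]=289, r--
l=1 r=9: |-17|>|13| out[8]=289, l++
l=2 r=9: |-16|>|13| out[7]=256, l++
l=3 r=9: |-14|>|13| out[6]=196, l++
l=4 r=9: |-5|<=|13| out[5]=169, r--
l=4 r=8: |-5|<=|6| out[4]=36, r--
l=4 r=7: |-5|>|4| out[3]=25, l++
l=5 r=7: |-3|<=|4| out[2]=16, r--
l=5 r=6: |-3|>|0| out[1]=9, l++
l=6 r=6: |0|<=|0| out[0]=0, r--

[0, 9, 16, 25, 36, 169, 196, 256, 289, 289, 324, 441, 484]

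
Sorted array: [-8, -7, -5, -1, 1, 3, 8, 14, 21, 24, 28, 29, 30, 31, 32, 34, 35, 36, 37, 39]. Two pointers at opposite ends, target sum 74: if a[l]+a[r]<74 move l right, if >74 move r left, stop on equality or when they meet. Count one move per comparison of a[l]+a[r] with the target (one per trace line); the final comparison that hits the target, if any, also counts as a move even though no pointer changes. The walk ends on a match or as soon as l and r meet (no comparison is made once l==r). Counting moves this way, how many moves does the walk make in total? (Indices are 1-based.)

l=1 r=20: -8+39=31 <74, l++
l=2 r=20: -7+39=32 <74, l++
l=3 r=20: -5+39=34 <74, l++
l=4 r=20: -1+39=38 <74, l++
l=5 r=20: 1+39=40 <74, l++
l=6 r=20: 3+39=42 <74, l++
l=7 r=20: 8+39=47 <74, l++
l=8 r=20: 14+39=53 <74, l++
l=9 r=20: 21+39=60 <74, l++
l=10 r=20: 24+39=63 <74, l++
l=11 r=20: 28+39=67 <74, l++
l=12 r=20: 29+39=68 <74, l++
l=13 r=20: 30+39=69 <74, l++
l=14 r=20: 31+39=70 <74, l++
l=15 r=20: 32+39=71 <74, l++
l=16 r=20: 34+39=73 <74, l++
l=17 r=20: 35+39=74, found

17 moves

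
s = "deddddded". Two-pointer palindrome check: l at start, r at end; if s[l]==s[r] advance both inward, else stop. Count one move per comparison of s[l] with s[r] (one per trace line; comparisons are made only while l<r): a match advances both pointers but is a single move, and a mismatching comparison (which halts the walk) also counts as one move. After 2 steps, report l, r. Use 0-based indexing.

l=0 r=8: 'd'=='d', l++,r--
l=1 r=7: 'e'=='e', l++,r--

l=2, r=6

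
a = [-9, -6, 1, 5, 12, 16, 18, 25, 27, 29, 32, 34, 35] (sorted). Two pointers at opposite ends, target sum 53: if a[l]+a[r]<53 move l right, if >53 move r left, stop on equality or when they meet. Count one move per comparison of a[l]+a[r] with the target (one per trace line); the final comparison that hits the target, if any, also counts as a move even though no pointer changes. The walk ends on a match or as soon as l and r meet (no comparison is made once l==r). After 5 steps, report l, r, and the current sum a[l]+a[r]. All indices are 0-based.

[0,12] -9+35=26 <53 → l++
[1,12] -6+35=29 <53 → l++
[2,12] 1+35=36 <53 → l++
[3,12] 5+35=40 <53 → l++
[4,12] 12+35=47 <53 → l++

l=5, r=12, sum=51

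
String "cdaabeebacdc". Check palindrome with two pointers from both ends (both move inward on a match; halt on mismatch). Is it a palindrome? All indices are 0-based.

[0,11] 'c'=='c' → l++,r--
[1,10] 'd'=='d' → l++,r--
[2,9] 'a'!='c' → stop

not a palindrome (mismatch at 2,9)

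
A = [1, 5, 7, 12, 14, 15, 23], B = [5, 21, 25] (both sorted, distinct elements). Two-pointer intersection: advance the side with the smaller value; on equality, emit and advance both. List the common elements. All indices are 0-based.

[i=0,j=0] 1<5 → i++
[i=1,j=0] 5==5 emit → i++,j++
[i=2,j=1] 7<21 → i++
[i=3,j=1] 12<21 → i++
[i=4,j=1] 14<21 → i++
[i=5,j=1] 15<21 → i++
[i=6,j=1] 23>21 → j++
[i=6,j=2] 23<25 → i++

intersection = [5]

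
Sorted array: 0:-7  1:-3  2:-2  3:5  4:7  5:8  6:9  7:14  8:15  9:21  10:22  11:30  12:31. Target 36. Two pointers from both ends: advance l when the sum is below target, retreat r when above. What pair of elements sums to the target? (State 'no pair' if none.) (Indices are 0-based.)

l=0 r=12: -7+31=24 <36, l++
l=1 r=12: -3+31=28 <36, l++
l=2 r=12: -2+31=29 <36, l++
l=3 r=12: 5+31=36, found

(5, 31)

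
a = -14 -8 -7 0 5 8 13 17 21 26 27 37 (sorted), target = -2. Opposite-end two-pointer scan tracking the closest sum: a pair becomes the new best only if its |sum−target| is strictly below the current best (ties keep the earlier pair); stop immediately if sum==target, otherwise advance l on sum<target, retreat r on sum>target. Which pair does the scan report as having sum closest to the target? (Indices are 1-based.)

[1,12] -14+37=23 d=25 * → r--
[1,11] -14+27=13 d=15 * → r--
[1,10] -14+26=12 d=14 * → r--
[1,9] -14+21=7 d=9 * → r--
[1,8] -14+17=3 d=5 * → r--
[1,7] -14+13=-1 d=1 * → r--
[1,6] -14+8=-6 d=4 → l++
[2,6] -8+8=0 d=2 → r--
[2,5] -8+5=-3 d=1 → l++
[3,5] -7+5=-2 d=0 * → stop

pair (-7, 5) with sum -2 (|Δ|=0)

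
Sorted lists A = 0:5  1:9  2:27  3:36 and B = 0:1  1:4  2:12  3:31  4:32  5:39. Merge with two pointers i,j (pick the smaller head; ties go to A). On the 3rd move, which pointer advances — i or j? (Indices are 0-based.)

[i=0,j=0] A[i]=5>B[j]=1 take 1 → j++
[i=0,j=1] A[i]=5>B[j]=4 take 4 → j++
[i=0,j=2] A[i]=5<=B[j]=12 take 5 → i++

i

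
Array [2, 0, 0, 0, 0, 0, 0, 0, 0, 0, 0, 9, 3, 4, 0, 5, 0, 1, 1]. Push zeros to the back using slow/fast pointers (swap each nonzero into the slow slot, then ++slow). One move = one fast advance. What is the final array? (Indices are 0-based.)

slow=0 fast=0: a[fast]=2≠0 swap→a[0]=2, slow++,fast++
slow=1 fast=1: a[fast]=0, fast++
slow=1 fast=2: a[fast]=0, fast++
slow=1 fast=3: a[fast]=0, fast++
slow=1 fast=4: a[fast]=0, fast++
slow=1 fast=5: a[fast]=0, fast++
slow=1 fast=6: a[fast]=0, fast++
slow=1 fast=7: a[fast]=0, fast++
slow=1 fast=8: a[fast]=0, fast++
slow=1 fast=9: a[fast]=0, fast++
slow=1 fast=10: a[fast]=0, fast++
slow=1 fast=11: a[fast]=9≠0 swap→a[1]=9, slow++,fast++
slow=2 fast=12: a[fast]=3≠0 swap→a[2]=3, slow++,fast++
slow=3 fast=13: a[fast]=4≠0 swap→a[3]=4, slow++,fast++
slow=4 fast=14: a[fast]=0, fast++
slow=4 fast=15: a[fast]=5≠0 swap→a[4]=5, slow++,fast++
slow=5 fast=16: a[fast]=0, fast++
slow=5 fast=17: a[fast]=1≠0 swap→a[5]=1, slow++,fast++
slow=6 fast=18: a[fast]=1≠0 swap→a[6]=1, slow++,fast++

[2, 9, 3, 4, 5, 1, 1, 0, 0, 0, 0, 0, 0, 0, 0, 0, 0, 0, 0]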